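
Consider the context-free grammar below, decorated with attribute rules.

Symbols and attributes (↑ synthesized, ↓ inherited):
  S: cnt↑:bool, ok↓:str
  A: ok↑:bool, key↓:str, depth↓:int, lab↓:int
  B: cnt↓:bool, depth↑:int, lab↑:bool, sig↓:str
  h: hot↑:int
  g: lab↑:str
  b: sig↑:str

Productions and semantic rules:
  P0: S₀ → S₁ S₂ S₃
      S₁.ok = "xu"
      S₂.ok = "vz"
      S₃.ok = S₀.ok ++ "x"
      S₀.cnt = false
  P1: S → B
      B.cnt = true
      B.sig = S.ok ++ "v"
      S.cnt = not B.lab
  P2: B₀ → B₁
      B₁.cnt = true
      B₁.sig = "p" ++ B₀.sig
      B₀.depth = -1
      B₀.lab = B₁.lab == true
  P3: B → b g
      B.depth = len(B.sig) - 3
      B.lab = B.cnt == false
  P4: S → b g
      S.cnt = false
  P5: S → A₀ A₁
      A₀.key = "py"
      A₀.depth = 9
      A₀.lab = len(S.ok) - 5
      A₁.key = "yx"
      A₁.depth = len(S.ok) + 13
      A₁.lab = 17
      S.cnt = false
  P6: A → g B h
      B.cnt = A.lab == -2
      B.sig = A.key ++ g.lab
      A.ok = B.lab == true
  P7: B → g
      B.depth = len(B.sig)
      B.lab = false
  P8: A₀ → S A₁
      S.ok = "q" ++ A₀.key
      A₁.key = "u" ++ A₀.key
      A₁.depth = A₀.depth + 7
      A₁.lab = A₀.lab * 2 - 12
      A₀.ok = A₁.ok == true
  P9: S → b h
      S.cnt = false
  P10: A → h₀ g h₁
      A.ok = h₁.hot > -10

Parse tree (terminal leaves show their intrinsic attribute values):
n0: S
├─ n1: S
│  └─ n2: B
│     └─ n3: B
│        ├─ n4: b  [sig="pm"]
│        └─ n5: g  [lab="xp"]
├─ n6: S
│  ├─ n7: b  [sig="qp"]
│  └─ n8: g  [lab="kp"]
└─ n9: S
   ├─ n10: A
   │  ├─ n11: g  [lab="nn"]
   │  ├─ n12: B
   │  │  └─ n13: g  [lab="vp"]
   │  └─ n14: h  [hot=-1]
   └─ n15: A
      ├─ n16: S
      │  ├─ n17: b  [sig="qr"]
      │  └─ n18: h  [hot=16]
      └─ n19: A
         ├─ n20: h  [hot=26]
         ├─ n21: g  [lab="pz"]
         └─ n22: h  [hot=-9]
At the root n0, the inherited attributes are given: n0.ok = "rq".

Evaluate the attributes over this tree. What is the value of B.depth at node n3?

1

1. n0.ok = "rq"  [given at root]
2. n1.ok = "xu"  ["xu"]
3. n2.cnt = true  [true]
4. n2.sig = "xuv"  [S.ok ++ "v"]
5. n3.cnt = true  [true]
6. n3.sig = "pxuv"  ["p" ++ B₀.sig]
7. n4.sig = "pm"  [terminal]
8. n5.lab = "xp"  [terminal]
9. n3.depth = 1  [len(B.sig) - 3]
10. n3.lab = false  [B.cnt == false]
11. n2.depth = -1  [-1]
12. n2.lab = false  [B₁.lab == true]
13. n1.cnt = true  [not B.lab]
14. n6.ok = "vz"  ["vz"]
15. n7.sig = "qp"  [terminal]
16. n8.lab = "kp"  [terminal]
17. n6.cnt = false  [false]
18. n9.ok = "rqx"  [S₀.ok ++ "x"]
19. n10.key = "py"  ["py"]
20. n10.depth = 9  [9]
21. n10.lab = -2  [len(S.ok) - 5]
22. n11.lab = "nn"  [terminal]
23. n12.cnt = true  [A.lab == -2]
24. n12.sig = "pynn"  [A.key ++ g.lab]
25. n13.lab = "vp"  [terminal]
26. n12.depth = 4  [len(B.sig)]
27. n12.lab = false  [false]
28. n14.hot = -1  [terminal]
29. n10.ok = false  [B.lab == true]
30. n15.key = "yx"  ["yx"]
31. n15.depth = 16  [len(S.ok) + 13]
32. n15.lab = 17  [17]
33. n16.ok = "qyx"  ["q" ++ A₀.key]
34. n17.sig = "qr"  [terminal]
35. n18.hot = 16  [terminal]
36. n16.cnt = false  [false]
37. n19.key = "uyx"  ["u" ++ A₀.key]
38. n19.depth = 23  [A₀.depth + 7]
39. n19.lab = 22  [A₀.lab * 2 - 12]
40. n20.hot = 26  [terminal]
41. n21.lab = "pz"  [terminal]
42. n22.hot = -9  [terminal]
43. n19.ok = true  [h₁.hot > -10]
44. n15.ok = true  [A₁.ok == true]
45. n9.cnt = false  [false]
46. n0.cnt = false  [false]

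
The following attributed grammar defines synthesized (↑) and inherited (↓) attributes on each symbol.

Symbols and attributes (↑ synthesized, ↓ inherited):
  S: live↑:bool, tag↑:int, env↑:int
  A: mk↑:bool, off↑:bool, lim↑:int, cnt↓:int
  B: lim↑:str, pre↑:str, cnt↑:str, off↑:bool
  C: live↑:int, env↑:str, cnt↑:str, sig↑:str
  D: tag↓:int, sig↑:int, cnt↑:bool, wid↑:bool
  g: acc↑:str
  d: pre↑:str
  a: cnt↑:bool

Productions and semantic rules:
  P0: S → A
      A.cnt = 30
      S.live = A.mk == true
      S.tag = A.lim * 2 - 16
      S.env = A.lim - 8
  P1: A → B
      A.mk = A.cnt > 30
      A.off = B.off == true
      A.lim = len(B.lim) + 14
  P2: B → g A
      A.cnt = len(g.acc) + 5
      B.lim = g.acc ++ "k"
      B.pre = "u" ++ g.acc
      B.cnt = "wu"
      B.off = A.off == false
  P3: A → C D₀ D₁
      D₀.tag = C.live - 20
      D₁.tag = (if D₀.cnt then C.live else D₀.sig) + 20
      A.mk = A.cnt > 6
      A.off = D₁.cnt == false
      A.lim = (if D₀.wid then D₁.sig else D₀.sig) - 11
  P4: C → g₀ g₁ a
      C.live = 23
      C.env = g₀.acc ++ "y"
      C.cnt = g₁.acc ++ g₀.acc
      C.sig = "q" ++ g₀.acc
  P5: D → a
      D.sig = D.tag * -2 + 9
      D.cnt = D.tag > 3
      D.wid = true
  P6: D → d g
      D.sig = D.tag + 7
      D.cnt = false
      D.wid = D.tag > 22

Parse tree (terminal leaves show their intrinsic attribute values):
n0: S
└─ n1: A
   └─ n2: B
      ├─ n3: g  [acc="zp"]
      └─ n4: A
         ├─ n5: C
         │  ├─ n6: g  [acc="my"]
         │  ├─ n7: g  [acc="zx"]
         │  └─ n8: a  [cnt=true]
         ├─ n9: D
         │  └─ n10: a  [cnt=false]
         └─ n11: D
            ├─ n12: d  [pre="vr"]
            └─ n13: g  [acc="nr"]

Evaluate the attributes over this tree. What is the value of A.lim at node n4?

19

1. n1.cnt = 30  [30]
2. n3.acc = "zp"  [terminal]
3. n4.cnt = 7  [len(g.acc) + 5]
4. n6.acc = "my"  [terminal]
5. n7.acc = "zx"  [terminal]
6. n8.cnt = true  [terminal]
7. n5.live = 23  [23]
8. n5.env = "myy"  [g₀.acc ++ "y"]
9. n5.cnt = "zxmy"  [g₁.acc ++ g₀.acc]
10. n5.sig = "qmy"  ["q" ++ g₀.acc]
11. n9.tag = 3  [C.live - 20]
12. n10.cnt = false  [terminal]
13. n9.sig = 3  [D.tag * -2 + 9]
14. n9.cnt = false  [D.tag > 3]
15. n9.wid = true  [true]
16. n11.tag = 23  [(if D₀.cnt then C.live else D₀.sig) + 20]
17. n12.pre = "vr"  [terminal]
18. n13.acc = "nr"  [terminal]
19. n11.sig = 30  [D.tag + 7]
20. n11.cnt = false  [false]
21. n11.wid = true  [D.tag > 22]
22. n4.mk = true  [A.cnt > 6]
23. n4.off = true  [D₁.cnt == false]
24. n4.lim = 19  [(if D₀.wid then D₁.sig else D₀.sig) - 11]
25. n2.lim = "zpk"  [g.acc ++ "k"]
26. n2.pre = "uzp"  ["u" ++ g.acc]
27. n2.cnt = "wu"  ["wu"]
28. n2.off = false  [A.off == false]
29. n1.mk = false  [A.cnt > 30]
30. n1.off = false  [B.off == true]
31. n1.lim = 17  [len(B.lim) + 14]
32. n0.live = false  [A.mk == true]
33. n0.tag = 18  [A.lim * 2 - 16]
34. n0.env = 9  [A.lim - 8]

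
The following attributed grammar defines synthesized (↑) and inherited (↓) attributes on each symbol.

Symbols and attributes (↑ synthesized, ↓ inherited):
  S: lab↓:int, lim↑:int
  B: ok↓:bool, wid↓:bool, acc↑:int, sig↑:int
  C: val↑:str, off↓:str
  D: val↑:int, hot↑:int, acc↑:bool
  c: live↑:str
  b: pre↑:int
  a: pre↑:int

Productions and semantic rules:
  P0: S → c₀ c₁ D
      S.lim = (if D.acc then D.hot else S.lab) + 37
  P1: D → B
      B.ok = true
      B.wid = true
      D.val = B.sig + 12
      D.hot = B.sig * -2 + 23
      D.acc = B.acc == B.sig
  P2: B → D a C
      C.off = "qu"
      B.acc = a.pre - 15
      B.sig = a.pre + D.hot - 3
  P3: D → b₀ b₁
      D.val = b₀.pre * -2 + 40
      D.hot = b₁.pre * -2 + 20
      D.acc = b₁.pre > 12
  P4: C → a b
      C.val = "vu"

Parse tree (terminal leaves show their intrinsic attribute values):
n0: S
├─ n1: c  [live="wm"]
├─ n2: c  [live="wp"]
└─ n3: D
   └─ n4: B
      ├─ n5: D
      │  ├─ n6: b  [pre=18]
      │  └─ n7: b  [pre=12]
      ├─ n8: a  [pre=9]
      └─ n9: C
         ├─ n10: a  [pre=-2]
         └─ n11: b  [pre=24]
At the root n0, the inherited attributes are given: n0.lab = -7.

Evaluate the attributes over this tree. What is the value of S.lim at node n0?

30

1. n0.lab = -7  [given at root]
2. n1.live = "wm"  [terminal]
3. n2.live = "wp"  [terminal]
4. n4.ok = true  [true]
5. n4.wid = true  [true]
6. n6.pre = 18  [terminal]
7. n7.pre = 12  [terminal]
8. n5.val = 4  [b₀.pre * -2 + 40]
9. n5.hot = -4  [b₁.pre * -2 + 20]
10. n5.acc = false  [b₁.pre > 12]
11. n8.pre = 9  [terminal]
12. n9.off = "qu"  ["qu"]
13. n10.pre = -2  [terminal]
14. n11.pre = 24  [terminal]
15. n9.val = "vu"  ["vu"]
16. n4.acc = -6  [a.pre - 15]
17. n4.sig = 2  [a.pre + D.hot - 3]
18. n3.val = 14  [B.sig + 12]
19. n3.hot = 19  [B.sig * -2 + 23]
20. n3.acc = false  [B.acc == B.sig]
21. n0.lim = 30  [(if D.acc then D.hot else S.lab) + 37]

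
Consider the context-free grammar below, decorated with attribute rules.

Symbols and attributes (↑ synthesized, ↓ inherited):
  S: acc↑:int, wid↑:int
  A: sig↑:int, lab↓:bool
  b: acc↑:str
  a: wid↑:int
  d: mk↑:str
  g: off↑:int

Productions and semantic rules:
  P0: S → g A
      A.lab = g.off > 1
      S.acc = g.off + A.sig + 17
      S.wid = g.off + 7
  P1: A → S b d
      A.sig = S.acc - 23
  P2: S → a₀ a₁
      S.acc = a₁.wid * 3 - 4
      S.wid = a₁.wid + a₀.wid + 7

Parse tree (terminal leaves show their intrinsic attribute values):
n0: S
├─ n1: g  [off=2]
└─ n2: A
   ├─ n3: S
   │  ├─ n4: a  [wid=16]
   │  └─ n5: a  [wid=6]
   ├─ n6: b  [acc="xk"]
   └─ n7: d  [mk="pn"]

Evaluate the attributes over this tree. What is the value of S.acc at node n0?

10

1. n1.off = 2  [terminal]
2. n2.lab = true  [g.off > 1]
3. n4.wid = 16  [terminal]
4. n5.wid = 6  [terminal]
5. n3.acc = 14  [a₁.wid * 3 - 4]
6. n3.wid = 29  [a₁.wid + a₀.wid + 7]
7. n6.acc = "xk"  [terminal]
8. n7.mk = "pn"  [terminal]
9. n2.sig = -9  [S.acc - 23]
10. n0.acc = 10  [g.off + A.sig + 17]
11. n0.wid = 9  [g.off + 7]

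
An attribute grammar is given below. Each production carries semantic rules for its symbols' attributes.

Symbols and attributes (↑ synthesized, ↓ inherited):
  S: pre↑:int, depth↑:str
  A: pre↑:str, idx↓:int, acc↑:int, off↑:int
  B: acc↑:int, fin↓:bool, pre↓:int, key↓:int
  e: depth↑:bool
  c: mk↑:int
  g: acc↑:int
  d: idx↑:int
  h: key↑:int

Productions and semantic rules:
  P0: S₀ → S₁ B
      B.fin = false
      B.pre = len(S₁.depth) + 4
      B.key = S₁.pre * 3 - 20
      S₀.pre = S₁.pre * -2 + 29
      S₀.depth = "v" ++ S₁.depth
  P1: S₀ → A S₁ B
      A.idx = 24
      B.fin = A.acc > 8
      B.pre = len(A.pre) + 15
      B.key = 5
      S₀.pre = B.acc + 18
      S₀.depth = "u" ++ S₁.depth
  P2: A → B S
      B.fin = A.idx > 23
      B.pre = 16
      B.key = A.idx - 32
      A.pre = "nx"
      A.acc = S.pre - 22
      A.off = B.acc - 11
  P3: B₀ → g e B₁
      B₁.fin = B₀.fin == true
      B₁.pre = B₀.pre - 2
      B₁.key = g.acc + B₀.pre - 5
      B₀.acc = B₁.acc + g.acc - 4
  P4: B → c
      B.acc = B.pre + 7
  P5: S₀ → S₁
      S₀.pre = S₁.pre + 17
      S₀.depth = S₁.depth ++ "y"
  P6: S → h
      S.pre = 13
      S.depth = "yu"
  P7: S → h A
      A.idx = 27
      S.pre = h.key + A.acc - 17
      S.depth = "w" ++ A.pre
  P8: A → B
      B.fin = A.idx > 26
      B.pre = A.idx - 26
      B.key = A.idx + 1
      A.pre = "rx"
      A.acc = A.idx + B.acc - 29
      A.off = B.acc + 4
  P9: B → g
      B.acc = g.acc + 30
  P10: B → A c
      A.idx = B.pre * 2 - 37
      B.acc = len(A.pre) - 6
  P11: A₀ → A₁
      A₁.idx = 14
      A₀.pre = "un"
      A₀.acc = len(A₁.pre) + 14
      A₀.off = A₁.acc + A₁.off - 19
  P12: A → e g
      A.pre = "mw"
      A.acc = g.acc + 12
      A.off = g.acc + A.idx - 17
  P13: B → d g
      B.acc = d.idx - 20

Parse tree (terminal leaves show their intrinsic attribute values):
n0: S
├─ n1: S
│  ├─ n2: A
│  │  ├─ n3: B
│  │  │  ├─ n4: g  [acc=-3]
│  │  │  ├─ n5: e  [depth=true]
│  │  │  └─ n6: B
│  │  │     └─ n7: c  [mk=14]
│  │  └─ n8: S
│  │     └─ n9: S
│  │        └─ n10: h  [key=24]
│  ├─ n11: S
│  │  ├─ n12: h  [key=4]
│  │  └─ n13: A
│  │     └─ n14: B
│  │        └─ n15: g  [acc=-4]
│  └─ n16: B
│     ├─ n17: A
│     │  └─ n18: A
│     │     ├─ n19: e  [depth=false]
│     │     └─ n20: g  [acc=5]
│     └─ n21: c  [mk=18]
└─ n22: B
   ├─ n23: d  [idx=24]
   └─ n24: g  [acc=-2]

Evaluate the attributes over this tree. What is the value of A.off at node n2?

3

1. n2.idx = 24  [24]
2. n3.fin = true  [A.idx > 23]
3. n3.pre = 16  [16]
4. n3.key = -8  [A.idx - 32]
5. n4.acc = -3  [terminal]
6. n5.depth = true  [terminal]
7. n6.fin = true  [B₀.fin == true]
8. n6.pre = 14  [B₀.pre - 2]
9. n6.key = 8  [g.acc + B₀.pre - 5]
10. n7.mk = 14  [terminal]
11. n6.acc = 21  [B.pre + 7]
12. n3.acc = 14  [B₁.acc + g.acc - 4]
13. n10.key = 24  [terminal]
14. n9.pre = 13  [13]
15. n9.depth = "yu"  ["yu"]
16. n8.pre = 30  [S₁.pre + 17]
17. n8.depth = "yuy"  [S₁.depth ++ "y"]
18. n2.pre = "nx"  ["nx"]
19. n2.acc = 8  [S.pre - 22]
20. n2.off = 3  [B.acc - 11]
21. n12.key = 4  [terminal]
22. n13.idx = 27  [27]
23. n14.fin = true  [A.idx > 26]
24. n14.pre = 1  [A.idx - 26]
25. n14.key = 28  [A.idx + 1]
26. n15.acc = -4  [terminal]
27. n14.acc = 26  [g.acc + 30]
28. n13.pre = "rx"  ["rx"]
29. n13.acc = 24  [A.idx + B.acc - 29]
30. n13.off = 30  [B.acc + 4]
31. n11.pre = 11  [h.key + A.acc - 17]
32. n11.depth = "wrx"  ["w" ++ A.pre]
33. n16.fin = false  [A.acc > 8]
34. n16.pre = 17  [len(A.pre) + 15]
35. n16.key = 5  [5]
36. n17.idx = -3  [B.pre * 2 - 37]
37. n18.idx = 14  [14]
38. n19.depth = false  [terminal]
39. n20.acc = 5  [terminal]
40. n18.pre = "mw"  ["mw"]
41. n18.acc = 17  [g.acc + 12]
42. n18.off = 2  [g.acc + A.idx - 17]
43. n17.pre = "un"  ["un"]
44. n17.acc = 16  [len(A₁.pre) + 14]
45. n17.off = 0  [A₁.acc + A₁.off - 19]
46. n21.mk = 18  [terminal]
47. n16.acc = -4  [len(A.pre) - 6]
48. n1.pre = 14  [B.acc + 18]
49. n1.depth = "uwrx"  ["u" ++ S₁.depth]
50. n22.fin = false  [false]
51. n22.pre = 8  [len(S₁.depth) + 4]
52. n22.key = 22  [S₁.pre * 3 - 20]
53. n23.idx = 24  [terminal]
54. n24.acc = -2  [terminal]
55. n22.acc = 4  [d.idx - 20]
56. n0.pre = 1  [S₁.pre * -2 + 29]
57. n0.depth = "vuwrx"  ["v" ++ S₁.depth]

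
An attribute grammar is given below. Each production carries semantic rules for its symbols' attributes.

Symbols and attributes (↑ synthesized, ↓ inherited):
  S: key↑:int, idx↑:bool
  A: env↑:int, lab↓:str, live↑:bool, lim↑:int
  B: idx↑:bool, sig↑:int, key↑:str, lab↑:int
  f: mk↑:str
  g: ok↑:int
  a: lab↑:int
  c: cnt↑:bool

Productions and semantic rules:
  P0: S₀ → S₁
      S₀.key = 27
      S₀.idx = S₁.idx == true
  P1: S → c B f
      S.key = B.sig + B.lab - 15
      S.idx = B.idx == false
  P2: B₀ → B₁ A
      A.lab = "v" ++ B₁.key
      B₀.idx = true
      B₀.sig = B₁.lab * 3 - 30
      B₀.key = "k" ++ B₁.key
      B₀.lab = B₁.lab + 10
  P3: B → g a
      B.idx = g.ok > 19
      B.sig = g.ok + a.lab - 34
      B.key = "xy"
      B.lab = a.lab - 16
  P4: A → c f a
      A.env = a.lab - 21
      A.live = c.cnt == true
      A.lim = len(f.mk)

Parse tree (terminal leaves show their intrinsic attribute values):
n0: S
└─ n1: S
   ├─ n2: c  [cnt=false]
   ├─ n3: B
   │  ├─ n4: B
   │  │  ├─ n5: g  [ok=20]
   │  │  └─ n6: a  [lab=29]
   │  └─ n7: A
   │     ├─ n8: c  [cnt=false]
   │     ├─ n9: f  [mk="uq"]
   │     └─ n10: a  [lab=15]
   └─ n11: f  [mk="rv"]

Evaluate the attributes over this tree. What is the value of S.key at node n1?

1. n2.cnt = false  [terminal]
2. n5.ok = 20  [terminal]
3. n6.lab = 29  [terminal]
4. n4.idx = true  [g.ok > 19]
5. n4.sig = 15  [g.ok + a.lab - 34]
6. n4.key = "xy"  ["xy"]
7. n4.lab = 13  [a.lab - 16]
8. n7.lab = "vxy"  ["v" ++ B₁.key]
9. n8.cnt = false  [terminal]
10. n9.mk = "uq"  [terminal]
11. n10.lab = 15  [terminal]
12. n7.env = -6  [a.lab - 21]
13. n7.live = false  [c.cnt == true]
14. n7.lim = 2  [len(f.mk)]
15. n3.idx = true  [true]
16. n3.sig = 9  [B₁.lab * 3 - 30]
17. n3.key = "kxy"  ["k" ++ B₁.key]
18. n3.lab = 23  [B₁.lab + 10]
19. n11.mk = "rv"  [terminal]
20. n1.key = 17  [B.sig + B.lab - 15]
21. n1.idx = false  [B.idx == false]
22. n0.key = 27  [27]
23. n0.idx = false  [S₁.idx == true]

17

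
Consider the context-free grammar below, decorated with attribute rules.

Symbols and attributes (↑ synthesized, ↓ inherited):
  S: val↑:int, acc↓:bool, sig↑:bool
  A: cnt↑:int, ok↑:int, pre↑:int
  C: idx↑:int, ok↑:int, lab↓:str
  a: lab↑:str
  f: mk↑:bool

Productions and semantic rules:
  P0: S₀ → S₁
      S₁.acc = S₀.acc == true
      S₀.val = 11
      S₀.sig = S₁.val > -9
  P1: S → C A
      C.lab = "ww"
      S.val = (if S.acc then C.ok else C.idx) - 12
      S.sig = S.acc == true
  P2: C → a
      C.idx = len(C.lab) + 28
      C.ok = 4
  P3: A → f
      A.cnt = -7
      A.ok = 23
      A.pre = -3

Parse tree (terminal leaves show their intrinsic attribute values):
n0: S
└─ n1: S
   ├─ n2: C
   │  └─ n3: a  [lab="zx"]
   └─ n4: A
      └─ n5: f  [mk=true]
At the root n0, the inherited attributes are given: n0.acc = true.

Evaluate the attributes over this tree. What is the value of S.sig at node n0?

1. n0.acc = true  [given at root]
2. n1.acc = true  [S₀.acc == true]
3. n2.lab = "ww"  ["ww"]
4. n3.lab = "zx"  [terminal]
5. n2.idx = 30  [len(C.lab) + 28]
6. n2.ok = 4  [4]
7. n5.mk = true  [terminal]
8. n4.cnt = -7  [-7]
9. n4.ok = 23  [23]
10. n4.pre = -3  [-3]
11. n1.val = -8  [(if S.acc then C.ok else C.idx) - 12]
12. n1.sig = true  [S.acc == true]
13. n0.val = 11  [11]
14. n0.sig = true  [S₁.val > -9]

true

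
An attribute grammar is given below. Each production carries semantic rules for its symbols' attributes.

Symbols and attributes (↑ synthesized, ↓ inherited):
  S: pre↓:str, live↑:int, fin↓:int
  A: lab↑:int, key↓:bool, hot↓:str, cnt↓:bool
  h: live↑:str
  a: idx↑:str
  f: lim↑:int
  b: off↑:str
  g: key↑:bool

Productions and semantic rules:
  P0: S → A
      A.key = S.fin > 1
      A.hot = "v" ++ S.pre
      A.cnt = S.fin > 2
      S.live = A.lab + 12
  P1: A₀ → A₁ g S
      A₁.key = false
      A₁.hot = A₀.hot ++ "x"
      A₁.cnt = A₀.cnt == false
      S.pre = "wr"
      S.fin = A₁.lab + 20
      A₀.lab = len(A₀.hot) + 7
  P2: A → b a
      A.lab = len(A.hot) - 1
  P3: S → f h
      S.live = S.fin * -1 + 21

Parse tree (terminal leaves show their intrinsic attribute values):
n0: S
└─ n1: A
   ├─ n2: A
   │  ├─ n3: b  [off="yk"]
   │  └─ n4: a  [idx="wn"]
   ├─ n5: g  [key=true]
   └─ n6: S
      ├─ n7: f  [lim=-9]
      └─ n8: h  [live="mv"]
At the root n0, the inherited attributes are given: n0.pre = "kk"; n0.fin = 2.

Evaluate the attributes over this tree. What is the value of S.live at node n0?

1. n0.pre = "kk"  [given at root]
2. n0.fin = 2  [given at root]
3. n1.key = true  [S.fin > 1]
4. n1.hot = "vkk"  ["v" ++ S.pre]
5. n1.cnt = false  [S.fin > 2]
6. n2.key = false  [false]
7. n2.hot = "vkkx"  [A₀.hot ++ "x"]
8. n2.cnt = true  [A₀.cnt == false]
9. n3.off = "yk"  [terminal]
10. n4.idx = "wn"  [terminal]
11. n2.lab = 3  [len(A.hot) - 1]
12. n5.key = true  [terminal]
13. n6.pre = "wr"  ["wr"]
14. n6.fin = 23  [A₁.lab + 20]
15. n7.lim = -9  [terminal]
16. n8.live = "mv"  [terminal]
17. n6.live = -2  [S.fin * -1 + 21]
18. n1.lab = 10  [len(A₀.hot) + 7]
19. n0.live = 22  [A.lab + 12]

22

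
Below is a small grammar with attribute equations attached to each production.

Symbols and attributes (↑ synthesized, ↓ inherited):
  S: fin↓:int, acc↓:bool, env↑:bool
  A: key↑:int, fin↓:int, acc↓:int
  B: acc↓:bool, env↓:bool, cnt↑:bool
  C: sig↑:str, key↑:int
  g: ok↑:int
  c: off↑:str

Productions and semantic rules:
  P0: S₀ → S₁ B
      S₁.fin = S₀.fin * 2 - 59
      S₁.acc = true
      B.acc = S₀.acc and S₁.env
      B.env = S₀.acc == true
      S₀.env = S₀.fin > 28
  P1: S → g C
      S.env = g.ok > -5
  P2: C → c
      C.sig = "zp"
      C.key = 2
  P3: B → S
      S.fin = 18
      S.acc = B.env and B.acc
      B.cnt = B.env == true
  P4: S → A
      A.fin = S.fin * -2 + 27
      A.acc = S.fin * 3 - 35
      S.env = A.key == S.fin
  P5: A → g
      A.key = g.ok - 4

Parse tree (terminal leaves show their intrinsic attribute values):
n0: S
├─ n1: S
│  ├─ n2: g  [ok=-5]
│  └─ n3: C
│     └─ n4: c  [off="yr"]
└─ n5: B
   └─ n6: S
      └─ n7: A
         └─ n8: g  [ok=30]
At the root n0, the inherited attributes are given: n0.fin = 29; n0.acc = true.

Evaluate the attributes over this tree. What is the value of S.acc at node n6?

1. n0.fin = 29  [given at root]
2. n0.acc = true  [given at root]
3. n1.fin = -1  [S₀.fin * 2 - 59]
4. n1.acc = true  [true]
5. n2.ok = -5  [terminal]
6. n4.off = "yr"  [terminal]
7. n3.sig = "zp"  ["zp"]
8. n3.key = 2  [2]
9. n1.env = false  [g.ok > -5]
10. n5.acc = false  [S₀.acc and S₁.env]
11. n5.env = true  [S₀.acc == true]
12. n6.fin = 18  [18]
13. n6.acc = false  [B.env and B.acc]
14. n7.fin = -9  [S.fin * -2 + 27]
15. n7.acc = 19  [S.fin * 3 - 35]
16. n8.ok = 30  [terminal]
17. n7.key = 26  [g.ok - 4]
18. n6.env = false  [A.key == S.fin]
19. n5.cnt = true  [B.env == true]
20. n0.env = true  [S₀.fin > 28]

false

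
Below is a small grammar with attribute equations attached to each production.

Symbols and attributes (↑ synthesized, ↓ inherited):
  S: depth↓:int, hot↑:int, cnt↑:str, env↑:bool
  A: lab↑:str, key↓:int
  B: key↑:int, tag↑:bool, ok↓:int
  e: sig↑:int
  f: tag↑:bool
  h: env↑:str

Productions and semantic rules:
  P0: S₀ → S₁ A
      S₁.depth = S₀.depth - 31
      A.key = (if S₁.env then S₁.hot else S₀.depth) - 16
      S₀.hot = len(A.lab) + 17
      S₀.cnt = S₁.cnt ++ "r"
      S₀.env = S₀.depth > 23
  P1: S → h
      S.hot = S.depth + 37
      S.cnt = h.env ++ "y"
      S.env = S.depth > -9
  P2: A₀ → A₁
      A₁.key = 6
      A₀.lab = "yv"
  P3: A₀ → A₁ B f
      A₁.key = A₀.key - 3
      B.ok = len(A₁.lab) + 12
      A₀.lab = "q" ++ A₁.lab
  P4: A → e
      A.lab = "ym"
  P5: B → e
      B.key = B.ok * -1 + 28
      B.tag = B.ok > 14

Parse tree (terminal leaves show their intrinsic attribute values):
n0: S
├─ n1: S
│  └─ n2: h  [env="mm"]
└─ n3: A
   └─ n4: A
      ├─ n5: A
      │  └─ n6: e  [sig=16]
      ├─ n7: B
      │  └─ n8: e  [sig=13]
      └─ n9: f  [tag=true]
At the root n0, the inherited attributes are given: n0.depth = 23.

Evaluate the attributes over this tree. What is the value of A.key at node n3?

13

1. n0.depth = 23  [given at root]
2. n1.depth = -8  [S₀.depth - 31]
3. n2.env = "mm"  [terminal]
4. n1.hot = 29  [S.depth + 37]
5. n1.cnt = "mmy"  [h.env ++ "y"]
6. n1.env = true  [S.depth > -9]
7. n3.key = 13  [(if S₁.env then S₁.hot else S₀.depth) - 16]
8. n4.key = 6  [6]
9. n5.key = 3  [A₀.key - 3]
10. n6.sig = 16  [terminal]
11. n5.lab = "ym"  ["ym"]
12. n7.ok = 14  [len(A₁.lab) + 12]
13. n8.sig = 13  [terminal]
14. n7.key = 14  [B.ok * -1 + 28]
15. n7.tag = false  [B.ok > 14]
16. n9.tag = true  [terminal]
17. n4.lab = "qym"  ["q" ++ A₁.lab]
18. n3.lab = "yv"  ["yv"]
19. n0.hot = 19  [len(A.lab) + 17]
20. n0.cnt = "mmyr"  [S₁.cnt ++ "r"]
21. n0.env = false  [S₀.depth > 23]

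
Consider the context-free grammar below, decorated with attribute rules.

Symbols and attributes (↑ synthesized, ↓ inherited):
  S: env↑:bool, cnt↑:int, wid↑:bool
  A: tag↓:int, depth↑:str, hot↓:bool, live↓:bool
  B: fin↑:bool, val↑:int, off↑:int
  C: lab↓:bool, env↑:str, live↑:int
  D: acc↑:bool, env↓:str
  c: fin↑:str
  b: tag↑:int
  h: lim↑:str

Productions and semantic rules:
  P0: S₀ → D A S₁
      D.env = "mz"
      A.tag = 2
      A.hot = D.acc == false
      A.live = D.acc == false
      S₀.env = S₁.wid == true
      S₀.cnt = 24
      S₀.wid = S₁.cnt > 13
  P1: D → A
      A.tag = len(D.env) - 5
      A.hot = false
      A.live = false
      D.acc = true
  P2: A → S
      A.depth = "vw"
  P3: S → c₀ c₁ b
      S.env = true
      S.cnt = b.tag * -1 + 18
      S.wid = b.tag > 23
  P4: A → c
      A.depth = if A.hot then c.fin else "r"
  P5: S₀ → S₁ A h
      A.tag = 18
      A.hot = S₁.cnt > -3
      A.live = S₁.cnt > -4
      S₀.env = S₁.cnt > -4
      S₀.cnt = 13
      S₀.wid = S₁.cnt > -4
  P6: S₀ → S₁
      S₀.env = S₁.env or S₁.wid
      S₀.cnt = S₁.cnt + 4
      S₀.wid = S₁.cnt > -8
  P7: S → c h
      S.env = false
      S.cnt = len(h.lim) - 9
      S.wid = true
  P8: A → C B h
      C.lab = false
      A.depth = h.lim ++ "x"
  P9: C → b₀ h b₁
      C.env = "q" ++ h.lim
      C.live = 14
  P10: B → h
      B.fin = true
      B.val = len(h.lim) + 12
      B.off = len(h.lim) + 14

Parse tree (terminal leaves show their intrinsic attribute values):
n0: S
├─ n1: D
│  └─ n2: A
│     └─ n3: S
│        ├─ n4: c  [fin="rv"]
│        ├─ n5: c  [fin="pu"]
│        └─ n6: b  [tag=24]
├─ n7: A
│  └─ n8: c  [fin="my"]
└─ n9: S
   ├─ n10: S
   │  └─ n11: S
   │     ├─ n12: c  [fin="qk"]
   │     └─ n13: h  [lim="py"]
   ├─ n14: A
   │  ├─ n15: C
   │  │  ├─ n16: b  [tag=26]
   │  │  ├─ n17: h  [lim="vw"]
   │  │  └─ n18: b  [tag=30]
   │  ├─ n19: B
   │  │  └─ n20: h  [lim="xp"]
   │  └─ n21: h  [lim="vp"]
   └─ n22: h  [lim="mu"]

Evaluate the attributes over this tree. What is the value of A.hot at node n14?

false

1. n1.env = "mz"  ["mz"]
2. n2.tag = -3  [len(D.env) - 5]
3. n2.hot = false  [false]
4. n2.live = false  [false]
5. n4.fin = "rv"  [terminal]
6. n5.fin = "pu"  [terminal]
7. n6.tag = 24  [terminal]
8. n3.env = true  [true]
9. n3.cnt = -6  [b.tag * -1 + 18]
10. n3.wid = true  [b.tag > 23]
11. n2.depth = "vw"  ["vw"]
12. n1.acc = true  [true]
13. n7.tag = 2  [2]
14. n7.hot = false  [D.acc == false]
15. n7.live = false  [D.acc == false]
16. n8.fin = "my"  [terminal]
17. n7.depth = "r"  [if A.hot then c.fin else "r"]
18. n12.fin = "qk"  [terminal]
19. n13.lim = "py"  [terminal]
20. n11.env = false  [false]
21. n11.cnt = -7  [len(h.lim) - 9]
22. n11.wid = true  [true]
23. n10.env = true  [S₁.env or S₁.wid]
24. n10.cnt = -3  [S₁.cnt + 4]
25. n10.wid = true  [S₁.cnt > -8]
26. n14.tag = 18  [18]
27. n14.hot = false  [S₁.cnt > -3]
28. n14.live = true  [S₁.cnt > -4]
29. n15.lab = false  [false]
30. n16.tag = 26  [terminal]
31. n17.lim = "vw"  [terminal]
32. n18.tag = 30  [terminal]
33. n15.env = "qvw"  ["q" ++ h.lim]
34. n15.live = 14  [14]
35. n20.lim = "xp"  [terminal]
36. n19.fin = true  [true]
37. n19.val = 14  [len(h.lim) + 12]
38. n19.off = 16  [len(h.lim) + 14]
39. n21.lim = "vp"  [terminal]
40. n14.depth = "vpx"  [h.lim ++ "x"]
41. n22.lim = "mu"  [terminal]
42. n9.env = true  [S₁.cnt > -4]
43. n9.cnt = 13  [13]
44. n9.wid = true  [S₁.cnt > -4]
45. n0.env = true  [S₁.wid == true]
46. n0.cnt = 24  [24]
47. n0.wid = false  [S₁.cnt > 13]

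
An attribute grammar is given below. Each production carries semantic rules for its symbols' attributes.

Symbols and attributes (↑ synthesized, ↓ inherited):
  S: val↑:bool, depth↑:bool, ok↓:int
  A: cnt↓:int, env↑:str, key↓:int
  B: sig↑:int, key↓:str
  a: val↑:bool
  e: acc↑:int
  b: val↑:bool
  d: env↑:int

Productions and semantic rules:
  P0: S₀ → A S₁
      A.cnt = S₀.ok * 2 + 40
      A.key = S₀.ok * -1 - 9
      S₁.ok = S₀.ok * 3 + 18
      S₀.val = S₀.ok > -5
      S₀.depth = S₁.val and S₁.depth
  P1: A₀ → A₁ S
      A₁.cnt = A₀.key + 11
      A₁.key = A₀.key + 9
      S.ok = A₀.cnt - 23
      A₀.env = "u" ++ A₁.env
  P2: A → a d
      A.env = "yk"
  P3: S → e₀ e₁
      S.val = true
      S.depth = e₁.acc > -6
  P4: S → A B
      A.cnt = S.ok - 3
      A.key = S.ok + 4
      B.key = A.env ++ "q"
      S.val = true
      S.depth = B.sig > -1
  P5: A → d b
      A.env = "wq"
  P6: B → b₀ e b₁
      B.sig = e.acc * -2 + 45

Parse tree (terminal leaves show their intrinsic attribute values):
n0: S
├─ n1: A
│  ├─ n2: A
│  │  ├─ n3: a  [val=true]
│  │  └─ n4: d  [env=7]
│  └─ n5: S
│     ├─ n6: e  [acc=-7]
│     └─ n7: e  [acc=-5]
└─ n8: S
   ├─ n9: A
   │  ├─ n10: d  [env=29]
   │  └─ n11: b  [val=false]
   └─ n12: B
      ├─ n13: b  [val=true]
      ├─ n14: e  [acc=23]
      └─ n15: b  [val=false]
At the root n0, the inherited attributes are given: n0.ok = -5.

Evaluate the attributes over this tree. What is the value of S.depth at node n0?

false

1. n0.ok = -5  [given at root]
2. n1.cnt = 30  [S₀.ok * 2 + 40]
3. n1.key = -4  [S₀.ok * -1 - 9]
4. n2.cnt = 7  [A₀.key + 11]
5. n2.key = 5  [A₀.key + 9]
6. n3.val = true  [terminal]
7. n4.env = 7  [terminal]
8. n2.env = "yk"  ["yk"]
9. n5.ok = 7  [A₀.cnt - 23]
10. n6.acc = -7  [terminal]
11. n7.acc = -5  [terminal]
12. n5.val = true  [true]
13. n5.depth = true  [e₁.acc > -6]
14. n1.env = "uyk"  ["u" ++ A₁.env]
15. n8.ok = 3  [S₀.ok * 3 + 18]
16. n9.cnt = 0  [S.ok - 3]
17. n9.key = 7  [S.ok + 4]
18. n10.env = 29  [terminal]
19. n11.val = false  [terminal]
20. n9.env = "wq"  ["wq"]
21. n12.key = "wqq"  [A.env ++ "q"]
22. n13.val = true  [terminal]
23. n14.acc = 23  [terminal]
24. n15.val = false  [terminal]
25. n12.sig = -1  [e.acc * -2 + 45]
26. n8.val = true  [true]
27. n8.depth = false  [B.sig > -1]
28. n0.val = false  [S₀.ok > -5]
29. n0.depth = false  [S₁.val and S₁.depth]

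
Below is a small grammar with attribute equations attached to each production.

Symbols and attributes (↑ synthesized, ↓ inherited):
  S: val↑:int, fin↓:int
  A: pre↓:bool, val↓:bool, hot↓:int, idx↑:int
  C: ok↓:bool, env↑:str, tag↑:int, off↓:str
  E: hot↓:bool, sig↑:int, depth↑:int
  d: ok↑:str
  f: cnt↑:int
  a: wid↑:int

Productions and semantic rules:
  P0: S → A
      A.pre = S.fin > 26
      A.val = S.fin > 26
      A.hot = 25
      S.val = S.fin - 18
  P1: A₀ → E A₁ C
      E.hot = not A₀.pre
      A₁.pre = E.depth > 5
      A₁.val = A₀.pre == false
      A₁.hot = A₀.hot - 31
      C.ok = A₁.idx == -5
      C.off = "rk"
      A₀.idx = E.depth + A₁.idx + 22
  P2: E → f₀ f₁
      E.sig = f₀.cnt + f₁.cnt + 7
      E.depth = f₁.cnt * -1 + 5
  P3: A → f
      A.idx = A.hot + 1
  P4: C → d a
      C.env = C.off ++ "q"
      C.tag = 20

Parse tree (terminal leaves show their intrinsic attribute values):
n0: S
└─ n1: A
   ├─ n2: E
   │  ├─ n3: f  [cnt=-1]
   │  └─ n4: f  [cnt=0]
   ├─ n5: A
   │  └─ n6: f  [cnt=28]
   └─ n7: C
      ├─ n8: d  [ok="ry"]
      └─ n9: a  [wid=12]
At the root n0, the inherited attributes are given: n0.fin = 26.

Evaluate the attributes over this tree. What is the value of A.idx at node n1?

1. n0.fin = 26  [given at root]
2. n1.pre = false  [S.fin > 26]
3. n1.val = false  [S.fin > 26]
4. n1.hot = 25  [25]
5. n2.hot = true  [not A₀.pre]
6. n3.cnt = -1  [terminal]
7. n4.cnt = 0  [terminal]
8. n2.sig = 6  [f₀.cnt + f₁.cnt + 7]
9. n2.depth = 5  [f₁.cnt * -1 + 5]
10. n5.pre = false  [E.depth > 5]
11. n5.val = true  [A₀.pre == false]
12. n5.hot = -6  [A₀.hot - 31]
13. n6.cnt = 28  [terminal]
14. n5.idx = -5  [A.hot + 1]
15. n7.ok = true  [A₁.idx == -5]
16. n7.off = "rk"  ["rk"]
17. n8.ok = "ry"  [terminal]
18. n9.wid = 12  [terminal]
19. n7.env = "rkq"  [C.off ++ "q"]
20. n7.tag = 20  [20]
21. n1.idx = 22  [E.depth + A₁.idx + 22]
22. n0.val = 8  [S.fin - 18]

22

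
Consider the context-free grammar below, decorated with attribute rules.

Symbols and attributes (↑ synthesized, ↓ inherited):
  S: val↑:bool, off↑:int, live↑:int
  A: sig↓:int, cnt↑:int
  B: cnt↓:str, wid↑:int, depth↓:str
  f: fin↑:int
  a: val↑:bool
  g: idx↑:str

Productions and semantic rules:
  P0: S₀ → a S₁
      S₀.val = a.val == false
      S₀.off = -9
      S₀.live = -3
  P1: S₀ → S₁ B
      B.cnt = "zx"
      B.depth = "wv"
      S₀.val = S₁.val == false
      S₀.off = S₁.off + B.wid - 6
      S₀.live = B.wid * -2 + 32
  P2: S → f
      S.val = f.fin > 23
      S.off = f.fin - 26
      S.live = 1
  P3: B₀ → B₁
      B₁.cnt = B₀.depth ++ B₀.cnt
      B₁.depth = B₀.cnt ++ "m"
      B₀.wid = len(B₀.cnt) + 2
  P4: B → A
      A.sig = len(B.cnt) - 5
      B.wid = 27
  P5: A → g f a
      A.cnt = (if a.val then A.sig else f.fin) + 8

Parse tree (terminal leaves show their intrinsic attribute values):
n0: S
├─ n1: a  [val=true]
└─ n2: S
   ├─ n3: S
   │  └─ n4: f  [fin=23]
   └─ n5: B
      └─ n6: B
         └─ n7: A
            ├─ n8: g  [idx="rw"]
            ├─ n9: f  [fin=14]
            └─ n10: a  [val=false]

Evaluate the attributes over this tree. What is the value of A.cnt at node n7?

22

1. n1.val = true  [terminal]
2. n4.fin = 23  [terminal]
3. n3.val = false  [f.fin > 23]
4. n3.off = -3  [f.fin - 26]
5. n3.live = 1  [1]
6. n5.cnt = "zx"  ["zx"]
7. n5.depth = "wv"  ["wv"]
8. n6.cnt = "wvzx"  [B₀.depth ++ B₀.cnt]
9. n6.depth = "zxm"  [B₀.cnt ++ "m"]
10. n7.sig = -1  [len(B.cnt) - 5]
11. n8.idx = "rw"  [terminal]
12. n9.fin = 14  [terminal]
13. n10.val = false  [terminal]
14. n7.cnt = 22  [(if a.val then A.sig else f.fin) + 8]
15. n6.wid = 27  [27]
16. n5.wid = 4  [len(B₀.cnt) + 2]
17. n2.val = true  [S₁.val == false]
18. n2.off = -5  [S₁.off + B.wid - 6]
19. n2.live = 24  [B.wid * -2 + 32]
20. n0.val = false  [a.val == false]
21. n0.off = -9  [-9]
22. n0.live = -3  [-3]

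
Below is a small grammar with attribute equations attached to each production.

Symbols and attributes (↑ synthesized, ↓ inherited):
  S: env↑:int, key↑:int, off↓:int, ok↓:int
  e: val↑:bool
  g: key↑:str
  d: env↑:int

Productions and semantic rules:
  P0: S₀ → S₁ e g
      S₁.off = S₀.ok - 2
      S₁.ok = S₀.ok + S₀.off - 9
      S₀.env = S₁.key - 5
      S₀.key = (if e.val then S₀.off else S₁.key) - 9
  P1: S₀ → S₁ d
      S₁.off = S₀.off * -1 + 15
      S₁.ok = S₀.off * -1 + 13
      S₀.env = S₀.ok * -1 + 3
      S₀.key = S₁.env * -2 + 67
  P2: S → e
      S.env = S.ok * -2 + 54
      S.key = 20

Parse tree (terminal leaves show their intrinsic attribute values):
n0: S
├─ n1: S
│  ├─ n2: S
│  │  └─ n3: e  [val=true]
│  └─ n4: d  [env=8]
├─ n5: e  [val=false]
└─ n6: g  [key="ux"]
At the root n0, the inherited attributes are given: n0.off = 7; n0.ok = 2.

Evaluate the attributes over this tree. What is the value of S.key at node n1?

1. n0.off = 7  [given at root]
2. n0.ok = 2  [given at root]
3. n1.off = 0  [S₀.ok - 2]
4. n1.ok = 0  [S₀.ok + S₀.off - 9]
5. n2.off = 15  [S₀.off * -1 + 15]
6. n2.ok = 13  [S₀.off * -1 + 13]
7. n3.val = true  [terminal]
8. n2.env = 28  [S.ok * -2 + 54]
9. n2.key = 20  [20]
10. n4.env = 8  [terminal]
11. n1.env = 3  [S₀.ok * -1 + 3]
12. n1.key = 11  [S₁.env * -2 + 67]
13. n5.val = false  [terminal]
14. n6.key = "ux"  [terminal]
15. n0.env = 6  [S₁.key - 5]
16. n0.key = 2  [(if e.val then S₀.off else S₁.key) - 9]

11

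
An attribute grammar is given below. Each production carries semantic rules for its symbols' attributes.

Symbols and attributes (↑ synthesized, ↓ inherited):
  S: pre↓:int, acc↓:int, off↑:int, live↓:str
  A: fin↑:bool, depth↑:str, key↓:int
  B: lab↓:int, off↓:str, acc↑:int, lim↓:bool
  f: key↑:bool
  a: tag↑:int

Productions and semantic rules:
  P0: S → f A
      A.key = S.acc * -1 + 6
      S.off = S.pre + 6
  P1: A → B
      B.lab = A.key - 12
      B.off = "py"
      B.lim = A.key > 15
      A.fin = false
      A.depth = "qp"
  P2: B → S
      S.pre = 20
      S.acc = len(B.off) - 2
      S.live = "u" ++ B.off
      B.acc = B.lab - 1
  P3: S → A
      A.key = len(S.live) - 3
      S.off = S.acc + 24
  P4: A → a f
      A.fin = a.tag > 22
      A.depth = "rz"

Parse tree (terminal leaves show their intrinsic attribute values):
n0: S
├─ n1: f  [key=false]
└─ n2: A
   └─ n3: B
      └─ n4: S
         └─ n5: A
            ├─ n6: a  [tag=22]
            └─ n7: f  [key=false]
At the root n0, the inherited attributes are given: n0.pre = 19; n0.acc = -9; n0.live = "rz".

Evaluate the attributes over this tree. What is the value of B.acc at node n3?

1. n0.pre = 19  [given at root]
2. n0.acc = -9  [given at root]
3. n0.live = "rz"  [given at root]
4. n1.key = false  [terminal]
5. n2.key = 15  [S.acc * -1 + 6]
6. n3.lab = 3  [A.key - 12]
7. n3.off = "py"  ["py"]
8. n3.lim = false  [A.key > 15]
9. n4.pre = 20  [20]
10. n4.acc = 0  [len(B.off) - 2]
11. n4.live = "upy"  ["u" ++ B.off]
12. n5.key = 0  [len(S.live) - 3]
13. n6.tag = 22  [terminal]
14. n7.key = false  [terminal]
15. n5.fin = false  [a.tag > 22]
16. n5.depth = "rz"  ["rz"]
17. n4.off = 24  [S.acc + 24]
18. n3.acc = 2  [B.lab - 1]
19. n2.fin = false  [false]
20. n2.depth = "qp"  ["qp"]
21. n0.off = 25  [S.pre + 6]

2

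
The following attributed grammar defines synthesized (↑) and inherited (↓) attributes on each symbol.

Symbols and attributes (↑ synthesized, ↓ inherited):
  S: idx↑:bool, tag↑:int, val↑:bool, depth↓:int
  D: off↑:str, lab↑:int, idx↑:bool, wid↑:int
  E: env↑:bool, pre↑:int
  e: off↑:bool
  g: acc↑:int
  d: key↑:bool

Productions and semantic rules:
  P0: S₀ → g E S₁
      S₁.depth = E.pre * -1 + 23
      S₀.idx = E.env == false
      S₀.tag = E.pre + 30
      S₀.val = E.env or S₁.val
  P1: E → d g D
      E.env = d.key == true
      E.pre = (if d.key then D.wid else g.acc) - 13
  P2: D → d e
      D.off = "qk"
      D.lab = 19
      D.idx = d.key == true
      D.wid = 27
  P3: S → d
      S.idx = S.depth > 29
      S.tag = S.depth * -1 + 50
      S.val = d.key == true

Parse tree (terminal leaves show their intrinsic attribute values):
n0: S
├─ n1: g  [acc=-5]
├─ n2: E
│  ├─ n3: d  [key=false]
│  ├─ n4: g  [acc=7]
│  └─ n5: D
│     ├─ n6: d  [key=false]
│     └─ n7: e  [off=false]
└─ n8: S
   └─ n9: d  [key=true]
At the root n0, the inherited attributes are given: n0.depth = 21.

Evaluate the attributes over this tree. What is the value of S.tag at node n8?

1. n0.depth = 21  [given at root]
2. n1.acc = -5  [terminal]
3. n3.key = false  [terminal]
4. n4.acc = 7  [terminal]
5. n6.key = false  [terminal]
6. n7.off = false  [terminal]
7. n5.off = "qk"  ["qk"]
8. n5.lab = 19  [19]
9. n5.idx = false  [d.key == true]
10. n5.wid = 27  [27]
11. n2.env = false  [d.key == true]
12. n2.pre = -6  [(if d.key then D.wid else g.acc) - 13]
13. n8.depth = 29  [E.pre * -1 + 23]
14. n9.key = true  [terminal]
15. n8.idx = false  [S.depth > 29]
16. n8.tag = 21  [S.depth * -1 + 50]
17. n8.val = true  [d.key == true]
18. n0.idx = true  [E.env == false]
19. n0.tag = 24  [E.pre + 30]
20. n0.val = true  [E.env or S₁.val]

21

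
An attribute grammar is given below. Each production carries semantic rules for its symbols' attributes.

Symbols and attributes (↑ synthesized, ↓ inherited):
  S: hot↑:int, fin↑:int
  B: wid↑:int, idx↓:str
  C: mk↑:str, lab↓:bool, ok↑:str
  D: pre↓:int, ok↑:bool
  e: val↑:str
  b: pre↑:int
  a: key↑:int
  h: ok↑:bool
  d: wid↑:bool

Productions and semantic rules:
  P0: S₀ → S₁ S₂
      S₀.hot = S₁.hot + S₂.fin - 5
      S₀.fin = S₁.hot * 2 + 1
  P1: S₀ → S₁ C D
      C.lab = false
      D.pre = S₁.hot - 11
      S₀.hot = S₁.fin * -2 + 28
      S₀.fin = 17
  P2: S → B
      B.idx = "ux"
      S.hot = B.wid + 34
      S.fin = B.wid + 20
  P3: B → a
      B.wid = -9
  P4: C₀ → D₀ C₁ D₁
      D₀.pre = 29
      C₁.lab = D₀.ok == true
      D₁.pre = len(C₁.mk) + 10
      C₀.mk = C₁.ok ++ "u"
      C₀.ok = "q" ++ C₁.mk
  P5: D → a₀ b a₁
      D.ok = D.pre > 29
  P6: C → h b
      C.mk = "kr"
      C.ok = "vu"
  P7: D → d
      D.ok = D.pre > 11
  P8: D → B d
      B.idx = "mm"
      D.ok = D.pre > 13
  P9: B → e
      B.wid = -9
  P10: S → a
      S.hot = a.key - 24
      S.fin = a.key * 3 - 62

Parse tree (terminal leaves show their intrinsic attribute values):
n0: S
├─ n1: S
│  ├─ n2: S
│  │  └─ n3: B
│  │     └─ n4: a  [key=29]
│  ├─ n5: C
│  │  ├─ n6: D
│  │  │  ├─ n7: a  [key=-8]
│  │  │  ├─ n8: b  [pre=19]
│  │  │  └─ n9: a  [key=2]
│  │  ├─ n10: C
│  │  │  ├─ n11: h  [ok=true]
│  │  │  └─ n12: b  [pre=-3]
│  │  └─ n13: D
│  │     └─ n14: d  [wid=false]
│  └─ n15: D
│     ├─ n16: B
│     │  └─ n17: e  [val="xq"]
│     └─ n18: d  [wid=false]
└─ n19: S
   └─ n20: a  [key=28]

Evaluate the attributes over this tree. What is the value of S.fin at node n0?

1. n3.idx = "ux"  ["ux"]
2. n4.key = 29  [terminal]
3. n3.wid = -9  [-9]
4. n2.hot = 25  [B.wid + 34]
5. n2.fin = 11  [B.wid + 20]
6. n5.lab = false  [false]
7. n6.pre = 29  [29]
8. n7.key = -8  [terminal]
9. n8.pre = 19  [terminal]
10. n9.key = 2  [terminal]
11. n6.ok = false  [D.pre > 29]
12. n10.lab = false  [D₀.ok == true]
13. n11.ok = true  [terminal]
14. n12.pre = -3  [terminal]
15. n10.mk = "kr"  ["kr"]
16. n10.ok = "vu"  ["vu"]
17. n13.pre = 12  [len(C₁.mk) + 10]
18. n14.wid = false  [terminal]
19. n13.ok = true  [D.pre > 11]
20. n5.mk = "vuu"  [C₁.ok ++ "u"]
21. n5.ok = "qkr"  ["q" ++ C₁.mk]
22. n15.pre = 14  [S₁.hot - 11]
23. n16.idx = "mm"  ["mm"]
24. n17.val = "xq"  [terminal]
25. n16.wid = -9  [-9]
26. n18.wid = false  [terminal]
27. n15.ok = true  [D.pre > 13]
28. n1.hot = 6  [S₁.fin * -2 + 28]
29. n1.fin = 17  [17]
30. n20.key = 28  [terminal]
31. n19.hot = 4  [a.key - 24]
32. n19.fin = 22  [a.key * 3 - 62]
33. n0.hot = 23  [S₁.hot + S₂.fin - 5]
34. n0.fin = 13  [S₁.hot * 2 + 1]

13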